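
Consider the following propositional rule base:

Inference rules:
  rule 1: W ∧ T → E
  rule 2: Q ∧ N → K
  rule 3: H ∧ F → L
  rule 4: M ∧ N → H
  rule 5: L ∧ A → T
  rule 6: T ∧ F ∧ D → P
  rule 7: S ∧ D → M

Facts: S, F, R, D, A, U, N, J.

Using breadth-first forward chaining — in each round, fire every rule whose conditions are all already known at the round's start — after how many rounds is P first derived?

5

Round 1 fires rule 7, giving M.
Round 2 fires rule 4, giving H.
Round 3 fires rule 3, giving L.
Round 4 fires rule 5, giving T.
Round 5 fires rule 6, giving P.
P first appears in round 5.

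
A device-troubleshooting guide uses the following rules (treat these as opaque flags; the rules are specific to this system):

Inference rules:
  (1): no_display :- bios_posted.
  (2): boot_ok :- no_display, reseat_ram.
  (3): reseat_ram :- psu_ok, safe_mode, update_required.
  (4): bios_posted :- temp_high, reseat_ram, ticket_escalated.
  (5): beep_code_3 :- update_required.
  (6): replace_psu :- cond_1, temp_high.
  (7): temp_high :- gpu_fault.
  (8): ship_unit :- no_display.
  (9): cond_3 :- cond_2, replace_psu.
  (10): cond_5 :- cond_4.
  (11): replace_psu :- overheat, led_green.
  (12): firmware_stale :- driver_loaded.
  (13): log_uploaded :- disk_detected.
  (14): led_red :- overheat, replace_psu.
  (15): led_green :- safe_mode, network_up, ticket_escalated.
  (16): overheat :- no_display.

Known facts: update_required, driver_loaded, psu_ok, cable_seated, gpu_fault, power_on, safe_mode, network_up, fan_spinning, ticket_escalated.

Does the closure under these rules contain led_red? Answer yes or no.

[1] (3) [reseat_ram :- psu_ok, safe_mode, update_required.]; (5) [beep_code_3 :- update_required.]; (7) [temp_high :- gpu_fault.]; (12) [firmware_stale :- driver_loaded.]; (15) [led_green :- safe_mode, network_up, ticket_escalated.]. ⇒ new: reseat_ram, beep_code_3, temp_high, firmware_stale, led_green.
[2] (4) [bios_posted :- temp_high, reseat_ram, ticket_escalated.]. ⇒ new: bios_posted.
[3] (1) [no_display :- bios_posted.]. ⇒ new: no_display.
[4] (2) [boot_ok :- no_display, reseat_ram.]; (8) [ship_unit :- no_display.]; (16) [overheat :- no_display.]. ⇒ new: boot_ok, ship_unit, overheat.
[5] (11) [replace_psu :- overheat, led_green.]. ⇒ new: replace_psu.
[6] (14) [led_red :- overheat, replace_psu.]. ⇒ new: led_red.
led_red appears in round 6, so it is derivable.

yes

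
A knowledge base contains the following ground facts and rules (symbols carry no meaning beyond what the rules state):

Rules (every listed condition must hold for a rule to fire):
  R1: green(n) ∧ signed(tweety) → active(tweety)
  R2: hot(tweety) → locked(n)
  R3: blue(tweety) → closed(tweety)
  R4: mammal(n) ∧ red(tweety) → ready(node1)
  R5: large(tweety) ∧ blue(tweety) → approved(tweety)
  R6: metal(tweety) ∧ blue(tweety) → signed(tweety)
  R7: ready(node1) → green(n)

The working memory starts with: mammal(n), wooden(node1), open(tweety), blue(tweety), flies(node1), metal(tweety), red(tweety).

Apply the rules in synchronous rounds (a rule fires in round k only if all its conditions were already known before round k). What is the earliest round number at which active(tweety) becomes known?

Round 1 fires R3, R4, R6, giving closed(tweety), ready(node1), signed(tweety).
Round 2 fires R7, giving green(n).
Round 3 fires R1, giving active(tweety).
active(tweety) first appears in round 3.

3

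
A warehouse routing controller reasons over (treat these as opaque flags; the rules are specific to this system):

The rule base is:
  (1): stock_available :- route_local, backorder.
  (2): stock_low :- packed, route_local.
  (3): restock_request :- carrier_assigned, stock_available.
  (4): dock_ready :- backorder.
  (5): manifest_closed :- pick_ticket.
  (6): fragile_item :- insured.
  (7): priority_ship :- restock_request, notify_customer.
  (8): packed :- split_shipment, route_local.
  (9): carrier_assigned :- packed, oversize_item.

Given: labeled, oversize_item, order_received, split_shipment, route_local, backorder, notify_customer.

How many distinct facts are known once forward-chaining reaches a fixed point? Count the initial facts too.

Round 1 — (1), (4), (8), derive stock_available, dock_ready, packed.
Round 2 — (2), (9), derive stock_low, carrier_assigned.
Round 3 — (3), derive restock_request.
Round 4 — (7), derive priority_ship.
Closure: {backorder, carrier_assigned, dock_ready, labeled, notify_customer, order_received, oversize_item, packed, priority_ship, restock_request, route_local, split_shipment, stock_available, stock_low} — 14 facts.

14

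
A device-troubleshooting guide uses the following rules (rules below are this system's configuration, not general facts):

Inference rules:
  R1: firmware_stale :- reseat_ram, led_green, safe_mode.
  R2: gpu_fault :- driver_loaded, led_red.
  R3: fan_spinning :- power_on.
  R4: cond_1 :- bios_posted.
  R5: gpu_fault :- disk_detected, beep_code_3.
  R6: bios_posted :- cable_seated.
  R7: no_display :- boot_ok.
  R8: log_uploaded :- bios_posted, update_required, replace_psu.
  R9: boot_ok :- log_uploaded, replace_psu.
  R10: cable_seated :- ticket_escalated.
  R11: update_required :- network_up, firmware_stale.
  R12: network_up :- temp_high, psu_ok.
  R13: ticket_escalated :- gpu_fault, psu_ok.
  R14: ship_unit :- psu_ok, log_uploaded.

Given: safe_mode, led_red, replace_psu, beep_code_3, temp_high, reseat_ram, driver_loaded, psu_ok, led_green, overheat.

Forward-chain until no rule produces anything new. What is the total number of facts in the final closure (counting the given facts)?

Round 1: R1 [firmware_stale :- reseat_ram, led_green, safe_mode.]; R2 [gpu_fault :- driver_loaded, led_red.]; R12 [network_up :- temp_high, psu_ok.]. New: firmware_stale, gpu_fault, network_up.
Round 2: R11 [update_required :- network_up, firmware_stale.]; R13 [ticket_escalated :- gpu_fault, psu_ok.]. New: update_required, ticket_escalated.
Round 3: R10 [cable_seated :- ticket_escalated.]. New: cable_seated.
Round 4: R6 [bios_posted :- cable_seated.]. New: bios_posted.
Round 5: R4 [cond_1 :- bios_posted.]; R8 [log_uploaded :- bios_posted, update_required, replace_psu.]. New: cond_1, log_uploaded.
Round 6: R9 [boot_ok :- log_uploaded, replace_psu.]; R14 [ship_unit :- psu_ok, log_uploaded.]. New: boot_ok, ship_unit.
Round 7: R7 [no_display :- boot_ok.]. New: no_display.
Closure: {beep_code_3, bios_posted, boot_ok, cable_seated, cond_1, driver_loaded, firmware_stale, gpu_fault, led_green, led_red, log_uploaded, network_up, no_display, overheat, psu_ok, replace_psu, reseat_ram, safe_mode, ship_unit, temp_high, ticket_escalated, update_required} — 22 facts.

22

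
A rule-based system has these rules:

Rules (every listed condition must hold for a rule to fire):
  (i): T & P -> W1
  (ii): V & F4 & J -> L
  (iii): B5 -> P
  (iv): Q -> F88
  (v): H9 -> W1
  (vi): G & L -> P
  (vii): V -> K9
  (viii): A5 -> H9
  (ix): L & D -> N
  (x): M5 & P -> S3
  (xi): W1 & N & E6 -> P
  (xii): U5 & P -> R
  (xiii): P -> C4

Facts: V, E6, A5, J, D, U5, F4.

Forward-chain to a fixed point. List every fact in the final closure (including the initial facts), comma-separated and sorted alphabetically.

Round 1: (ii) [V & F4 & J -> L]; (vii) [V -> K9]; (viii) [A5 -> H9]. Adds L, K9, H9.
Round 2: (v) [H9 -> W1]; (ix) [L & D -> N]. Adds W1, N.
Round 3: (xi) [W1 & N & E6 -> P]. Adds P.
Round 4: (xii) [U5 & P -> R]; (xiii) [P -> C4]. Adds R, C4.

A5, C4, D, E6, F4, H9, J, K9, L, N, P, R, U5, V, W1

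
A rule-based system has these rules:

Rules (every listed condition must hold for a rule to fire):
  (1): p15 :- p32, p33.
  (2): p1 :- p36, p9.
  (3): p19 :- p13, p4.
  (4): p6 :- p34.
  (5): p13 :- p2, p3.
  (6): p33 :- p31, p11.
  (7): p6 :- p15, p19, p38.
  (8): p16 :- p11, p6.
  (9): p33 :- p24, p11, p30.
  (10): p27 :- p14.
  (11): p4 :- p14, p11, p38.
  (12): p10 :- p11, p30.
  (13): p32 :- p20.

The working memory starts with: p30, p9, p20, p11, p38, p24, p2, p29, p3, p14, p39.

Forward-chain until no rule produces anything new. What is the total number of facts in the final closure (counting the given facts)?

Round 1: (5) [p13 :- p2, p3.]; (9) [p33 :- p24, p11, p30.]; (10) [p27 :- p14.]; (11) [p4 :- p14, p11, p38.]; (12) [p10 :- p11, p30.]; (13) [p32 :- p20.]. New: p13, p33, p27, p4, p10, p32.
Round 2: (1) [p15 :- p32, p33.]; (3) [p19 :- p13, p4.]. New: p15, p19.
Round 3: (7) [p6 :- p15, p19, p38.]. New: p6.
Round 4: (8) [p16 :- p11, p6.]. New: p16.
Closure: {p10, p11, p13, p14, p15, p16, p19, p2, p20, p24, p27, p29, p3, p30, p32, p33, p38, p39, p4, p6, p9} — 21 facts.

21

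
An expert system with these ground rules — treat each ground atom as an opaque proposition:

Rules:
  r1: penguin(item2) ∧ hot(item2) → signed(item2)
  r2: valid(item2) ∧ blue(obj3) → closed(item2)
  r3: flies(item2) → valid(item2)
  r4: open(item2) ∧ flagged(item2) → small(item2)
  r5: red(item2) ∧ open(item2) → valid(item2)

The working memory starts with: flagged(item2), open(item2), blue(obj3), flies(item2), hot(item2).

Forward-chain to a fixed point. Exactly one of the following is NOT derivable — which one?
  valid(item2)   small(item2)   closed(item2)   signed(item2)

Round 1 fires r3, r4, giving valid(item2), small(item2).
Round 2 fires r2, giving closed(item2).
Derived: closed(item2) (round 2), valid(item2) (round 1), small(item2) (round 1). signed(item2) never appears in any round.

signed(item2)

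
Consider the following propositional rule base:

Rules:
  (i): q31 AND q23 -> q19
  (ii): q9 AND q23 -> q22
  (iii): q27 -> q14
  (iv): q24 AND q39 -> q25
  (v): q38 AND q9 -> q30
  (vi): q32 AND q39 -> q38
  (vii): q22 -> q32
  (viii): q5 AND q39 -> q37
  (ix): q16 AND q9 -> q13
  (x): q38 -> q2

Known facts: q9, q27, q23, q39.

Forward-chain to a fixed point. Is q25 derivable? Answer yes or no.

no

Round 1 fires (ii), (iii), giving q22, q14.
Round 2 fires (vii), giving q32.
Round 3 fires (vi), giving q38.
Round 4 fires (v), (x), giving q30, q2.
Fixed point reached. q25 is concluded only by (iv); (iv) needs q24 (never derived).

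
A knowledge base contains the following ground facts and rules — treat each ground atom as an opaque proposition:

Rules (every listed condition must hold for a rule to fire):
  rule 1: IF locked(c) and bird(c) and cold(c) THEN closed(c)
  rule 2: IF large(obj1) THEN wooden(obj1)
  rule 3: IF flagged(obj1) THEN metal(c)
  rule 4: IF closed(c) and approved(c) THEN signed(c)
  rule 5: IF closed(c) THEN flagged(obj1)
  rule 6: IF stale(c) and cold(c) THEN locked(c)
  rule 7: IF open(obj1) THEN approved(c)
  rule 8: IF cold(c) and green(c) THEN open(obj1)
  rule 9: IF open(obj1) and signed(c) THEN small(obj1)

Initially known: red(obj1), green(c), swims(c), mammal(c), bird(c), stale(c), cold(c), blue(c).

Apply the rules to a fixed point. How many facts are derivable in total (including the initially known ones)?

16

Round 1: rule 6 [IF stale(c) and cold(c) THEN locked(c)]; rule 8 [IF cold(c) and green(c) THEN open(obj1)]. Adds locked(c), open(obj1).
Round 2: rule 1 [IF locked(c) and bird(c) and cold(c) THEN closed(c)]; rule 7 [IF open(obj1) THEN approved(c)]. Adds closed(c), approved(c).
Round 3: rule 4 [IF closed(c) and approved(c) THEN signed(c)]; rule 5 [IF closed(c) THEN flagged(obj1)]. Adds signed(c), flagged(obj1).
Round 4: rule 3 [IF flagged(obj1) THEN metal(c)]; rule 9 [IF open(obj1) and signed(c) THEN small(obj1)]. Adds metal(c), small(obj1).
Closure: {approved(c), bird(c), blue(c), closed(c), cold(c), flagged(obj1), green(c), locked(c), mammal(c), metal(c), open(obj1), red(obj1), signed(c), small(obj1), stale(c), swims(c)} — 16 facts.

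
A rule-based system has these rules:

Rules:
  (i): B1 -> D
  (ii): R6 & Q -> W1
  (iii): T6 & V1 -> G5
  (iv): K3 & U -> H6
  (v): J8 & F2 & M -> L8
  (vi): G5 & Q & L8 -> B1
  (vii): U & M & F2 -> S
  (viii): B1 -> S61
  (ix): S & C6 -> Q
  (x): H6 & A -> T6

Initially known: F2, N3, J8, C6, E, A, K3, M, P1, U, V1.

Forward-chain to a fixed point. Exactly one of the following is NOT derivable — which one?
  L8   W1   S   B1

W1

Round 1: (iv) [K3 & U -> H6]; (v) [J8 & F2 & M -> L8]; (vii) [U & M & F2 -> S]. New: H6, L8, S.
Round 2: (ix) [S & C6 -> Q]; (x) [H6 & A -> T6]. New: Q, T6.
Round 3: (iii) [T6 & V1 -> G5]. New: G5.
Round 4: (vi) [G5 & Q & L8 -> B1]. New: B1.
Round 5: (i) [B1 -> D]; (viii) [B1 -> S61]. New: D, S61.
Derived: S (round 1), B1 (round 4), L8 (round 1). W1 never appears in any round.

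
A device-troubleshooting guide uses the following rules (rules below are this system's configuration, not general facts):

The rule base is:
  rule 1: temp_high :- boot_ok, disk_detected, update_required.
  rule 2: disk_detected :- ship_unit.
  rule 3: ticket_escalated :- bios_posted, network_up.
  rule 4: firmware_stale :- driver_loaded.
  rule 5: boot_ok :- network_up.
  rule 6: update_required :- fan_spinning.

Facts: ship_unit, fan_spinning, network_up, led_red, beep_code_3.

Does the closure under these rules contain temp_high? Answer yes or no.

[1] rule 2 [disk_detected :- ship_unit.]; rule 5 [boot_ok :- network_up.]; rule 6 [update_required :- fan_spinning.]. ⇒ new: disk_detected, boot_ok, update_required.
[2] rule 1 [temp_high :- boot_ok, disk_detected, update_required.]. ⇒ new: temp_high.
temp_high appears in round 2, so it is derivable.

yes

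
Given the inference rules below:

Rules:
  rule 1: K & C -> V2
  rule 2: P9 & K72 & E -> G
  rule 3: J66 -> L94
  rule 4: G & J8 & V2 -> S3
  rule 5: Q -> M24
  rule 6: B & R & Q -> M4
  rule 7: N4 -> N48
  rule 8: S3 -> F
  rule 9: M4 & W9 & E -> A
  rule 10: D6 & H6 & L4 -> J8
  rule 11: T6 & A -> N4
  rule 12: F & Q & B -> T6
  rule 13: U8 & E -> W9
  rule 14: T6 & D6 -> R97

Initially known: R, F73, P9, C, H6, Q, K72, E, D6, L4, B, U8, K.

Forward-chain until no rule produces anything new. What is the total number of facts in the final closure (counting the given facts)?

Round 1 fires rule 1, rule 2, rule 5, rule 6, rule 10, rule 13, giving V2, G, M24, M4, J8, W9.
Round 2 fires rule 4, rule 9, giving S3, A.
Round 3 fires rule 8, giving F.
Round 4 fires rule 12, giving T6.
Round 5 fires rule 11, rule 14, giving N4, R97.
Round 6 fires rule 7, giving N48.
Closure: {A, B, C, D6, E, F, F73, G, H6, J8, K, K72, L4, M24, M4, N4, N48, P9, Q, R, R97, S3, T6, U8, V2, W9} — 26 facts.

26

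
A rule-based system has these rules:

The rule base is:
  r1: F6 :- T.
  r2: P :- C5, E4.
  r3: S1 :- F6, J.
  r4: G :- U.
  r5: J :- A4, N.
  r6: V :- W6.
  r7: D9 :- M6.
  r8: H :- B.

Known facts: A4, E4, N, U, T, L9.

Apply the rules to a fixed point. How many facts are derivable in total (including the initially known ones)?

10

Round 1 — r1, r4, r5, derive F6, G, J.
Round 2 — r3, derive S1.
Closure: {A4, E4, F6, G, J, L9, N, S1, T, U} — 10 facts.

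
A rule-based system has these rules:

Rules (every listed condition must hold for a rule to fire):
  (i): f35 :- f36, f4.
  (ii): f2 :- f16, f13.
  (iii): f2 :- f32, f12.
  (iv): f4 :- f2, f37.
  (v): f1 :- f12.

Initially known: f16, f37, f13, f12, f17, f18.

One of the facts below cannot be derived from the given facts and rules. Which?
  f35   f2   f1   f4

[1] (ii) [f2 :- f16, f13.]; (v) [f1 :- f12.]. ⇒ new: f2, f1.
[2] (iv) [f4 :- f2, f37.]. ⇒ new: f4.
Derived: f4 (round 2), f2 (round 1), f1 (round 1). f35 never appears in any round.

f35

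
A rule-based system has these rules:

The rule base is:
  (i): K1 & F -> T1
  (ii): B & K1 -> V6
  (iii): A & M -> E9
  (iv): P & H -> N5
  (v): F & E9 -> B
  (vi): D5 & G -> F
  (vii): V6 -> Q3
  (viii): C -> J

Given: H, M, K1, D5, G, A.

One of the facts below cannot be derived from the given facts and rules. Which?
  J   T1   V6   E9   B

[1] (iii) [A & M -> E9]; (vi) [D5 & G -> F]. ⇒ new: E9, F.
[2] (i) [K1 & F -> T1]; (v) [F & E9 -> B]. ⇒ new: T1, B.
[3] (ii) [B & K1 -> V6]. ⇒ new: V6.
[4] (vii) [V6 -> Q3]. ⇒ new: Q3.
Derived: E9 (round 1), V6 (round 3), T1 (round 2), B (round 2). J never appears in any round.

J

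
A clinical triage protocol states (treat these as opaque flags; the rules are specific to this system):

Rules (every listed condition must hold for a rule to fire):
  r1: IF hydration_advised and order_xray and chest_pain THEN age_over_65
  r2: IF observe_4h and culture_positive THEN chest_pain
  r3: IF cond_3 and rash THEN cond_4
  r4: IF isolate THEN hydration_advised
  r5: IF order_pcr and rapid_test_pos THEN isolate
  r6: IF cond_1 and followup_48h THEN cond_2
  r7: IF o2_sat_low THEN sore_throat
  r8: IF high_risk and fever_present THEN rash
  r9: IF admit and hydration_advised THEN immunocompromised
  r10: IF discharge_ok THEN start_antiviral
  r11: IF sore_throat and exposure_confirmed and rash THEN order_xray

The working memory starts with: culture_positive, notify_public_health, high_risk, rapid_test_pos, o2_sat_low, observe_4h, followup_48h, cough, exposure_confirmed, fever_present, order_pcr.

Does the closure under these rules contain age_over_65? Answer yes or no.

Round 1: r2 [IF observe_4h and culture_positive THEN chest_pain]; r5 [IF order_pcr and rapid_test_pos THEN isolate]; r7 [IF o2_sat_low THEN sore_throat]; r8 [IF high_risk and fever_present THEN rash]. Adds chest_pain, isolate, sore_throat, rash.
Round 2: r4 [IF isolate THEN hydration_advised]; r11 [IF sore_throat and exposure_confirmed and rash THEN order_xray]. Adds hydration_advised, order_xray.
Round 3: r1 [IF hydration_advised and order_xray and chest_pain THEN age_over_65]. Adds age_over_65.
age_over_65 appears in round 3, so it is derivable.

yes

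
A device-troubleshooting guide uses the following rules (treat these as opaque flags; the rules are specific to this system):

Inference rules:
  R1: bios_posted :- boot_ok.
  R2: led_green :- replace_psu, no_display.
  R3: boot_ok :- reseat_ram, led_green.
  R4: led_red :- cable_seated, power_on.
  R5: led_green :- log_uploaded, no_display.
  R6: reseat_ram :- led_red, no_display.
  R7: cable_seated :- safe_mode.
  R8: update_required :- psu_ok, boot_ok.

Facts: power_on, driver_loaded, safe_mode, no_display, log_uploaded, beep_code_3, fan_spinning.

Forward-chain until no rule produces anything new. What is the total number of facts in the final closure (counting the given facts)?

13

Round 1: R5 [led_green :- log_uploaded, no_display.]; R7 [cable_seated :- safe_mode.]. New: led_green, cable_seated.
Round 2: R4 [led_red :- cable_seated, power_on.]. New: led_red.
Round 3: R6 [reseat_ram :- led_red, no_display.]. New: reseat_ram.
Round 4: R3 [boot_ok :- reseat_ram, led_green.]. New: boot_ok.
Round 5: R1 [bios_posted :- boot_ok.]. New: bios_posted.
Closure: {beep_code_3, bios_posted, boot_ok, cable_seated, driver_loaded, fan_spinning, led_green, led_red, log_uploaded, no_display, power_on, reseat_ram, safe_mode} — 13 facts.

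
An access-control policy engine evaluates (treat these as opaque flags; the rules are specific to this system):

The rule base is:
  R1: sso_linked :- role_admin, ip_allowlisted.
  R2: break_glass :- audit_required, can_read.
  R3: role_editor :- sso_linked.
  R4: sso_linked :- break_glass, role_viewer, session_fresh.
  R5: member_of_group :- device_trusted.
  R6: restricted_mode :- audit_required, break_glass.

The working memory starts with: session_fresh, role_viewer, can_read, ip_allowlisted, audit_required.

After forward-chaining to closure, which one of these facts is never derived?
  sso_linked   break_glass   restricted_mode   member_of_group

member_of_group

Round 1: R2 [break_glass :- audit_required, can_read.]. Adds break_glass.
Round 2: R4 [sso_linked :- break_glass, role_viewer, session_fresh.]; R6 [restricted_mode :- audit_required, break_glass.]. Adds sso_linked, restricted_mode.
Round 3: R3 [role_editor :- sso_linked.]. Adds role_editor.
Derived: sso_linked (round 2), break_glass (round 1), restricted_mode (round 2). member_of_group never appears in any round.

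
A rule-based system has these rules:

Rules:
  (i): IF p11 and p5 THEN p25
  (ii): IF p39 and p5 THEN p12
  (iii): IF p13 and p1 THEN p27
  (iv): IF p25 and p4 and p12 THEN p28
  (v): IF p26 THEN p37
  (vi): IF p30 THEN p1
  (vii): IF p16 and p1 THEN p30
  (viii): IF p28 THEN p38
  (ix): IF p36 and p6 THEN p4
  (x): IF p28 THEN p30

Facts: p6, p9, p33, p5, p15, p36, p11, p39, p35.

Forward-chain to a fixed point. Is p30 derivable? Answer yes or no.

yes

Round 1 — (i), (ii), (ix), derive p25, p12, p4.
Round 2 — (iv), derive p28.
Round 3 — (viii), (x), derive p38, p30.
Round 4 — (vi), derive p1.
p30 appears in round 3, so it is derivable.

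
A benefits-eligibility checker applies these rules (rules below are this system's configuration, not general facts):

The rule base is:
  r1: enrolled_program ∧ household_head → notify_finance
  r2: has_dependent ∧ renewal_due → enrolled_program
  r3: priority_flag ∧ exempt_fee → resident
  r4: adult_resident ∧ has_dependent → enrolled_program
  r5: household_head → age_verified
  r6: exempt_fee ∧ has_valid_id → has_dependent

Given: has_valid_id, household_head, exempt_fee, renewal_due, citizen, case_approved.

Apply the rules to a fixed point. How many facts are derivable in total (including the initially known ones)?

10

Round 1: r5 [household_head → age_verified]; r6 [exempt_fee ∧ has_valid_id → has_dependent]. New: age_verified, has_dependent.
Round 2: r2 [has_dependent ∧ renewal_due → enrolled_program]. New: enrolled_program.
Round 3: r1 [enrolled_program ∧ household_head → notify_finance]. New: notify_finance.
Closure: {age_verified, case_approved, citizen, enrolled_program, exempt_fee, has_dependent, has_valid_id, household_head, notify_finance, renewal_due} — 10 facts.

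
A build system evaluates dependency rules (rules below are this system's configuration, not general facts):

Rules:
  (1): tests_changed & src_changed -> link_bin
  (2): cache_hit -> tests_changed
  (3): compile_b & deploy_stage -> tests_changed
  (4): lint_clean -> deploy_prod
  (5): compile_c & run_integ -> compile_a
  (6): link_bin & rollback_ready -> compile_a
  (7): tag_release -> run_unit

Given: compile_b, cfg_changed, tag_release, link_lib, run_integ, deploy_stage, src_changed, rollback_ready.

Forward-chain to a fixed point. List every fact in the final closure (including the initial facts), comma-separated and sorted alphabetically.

cfg_changed, compile_a, compile_b, deploy_stage, link_bin, link_lib, rollback_ready, run_integ, run_unit, src_changed, tag_release, tests_changed

Round 1: (3) [compile_b & deploy_stage -> tests_changed]; (7) [tag_release -> run_unit]. Adds tests_changed, run_unit.
Round 2: (1) [tests_changed & src_changed -> link_bin]. Adds link_bin.
Round 3: (6) [link_bin & rollback_ready -> compile_a]. Adds compile_a.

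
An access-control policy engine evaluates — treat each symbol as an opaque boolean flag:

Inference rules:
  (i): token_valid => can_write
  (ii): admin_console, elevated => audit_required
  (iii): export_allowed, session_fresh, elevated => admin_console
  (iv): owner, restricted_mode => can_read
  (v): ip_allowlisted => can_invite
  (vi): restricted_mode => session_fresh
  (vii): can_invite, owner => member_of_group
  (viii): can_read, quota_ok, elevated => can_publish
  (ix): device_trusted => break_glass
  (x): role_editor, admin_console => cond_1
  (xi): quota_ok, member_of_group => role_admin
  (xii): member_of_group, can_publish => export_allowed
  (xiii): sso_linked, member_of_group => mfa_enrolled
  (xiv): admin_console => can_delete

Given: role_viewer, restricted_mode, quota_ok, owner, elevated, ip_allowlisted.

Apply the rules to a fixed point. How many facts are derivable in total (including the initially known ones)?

16

Round 1: (iv) [owner, restricted_mode => can_read]; (v) [ip_allowlisted => can_invite]; (vi) [restricted_mode => session_fresh]. New: can_read, can_invite, session_fresh.
Round 2: (vii) [can_invite, owner => member_of_group]; (viii) [can_read, quota_ok, elevated => can_publish]. New: member_of_group, can_publish.
Round 3: (xi) [quota_ok, member_of_group => role_admin]; (xii) [member_of_group, can_publish => export_allowed]. New: role_admin, export_allowed.
Round 4: (iii) [export_allowed, session_fresh, elevated => admin_console]. New: admin_console.
Round 5: (ii) [admin_console, elevated => audit_required]; (xiv) [admin_console => can_delete]. New: audit_required, can_delete.
Closure: {admin_console, audit_required, can_delete, can_invite, can_publish, can_read, elevated, export_allowed, ip_allowlisted, member_of_group, owner, quota_ok, restricted_mode, role_admin, role_viewer, session_fresh} — 16 facts.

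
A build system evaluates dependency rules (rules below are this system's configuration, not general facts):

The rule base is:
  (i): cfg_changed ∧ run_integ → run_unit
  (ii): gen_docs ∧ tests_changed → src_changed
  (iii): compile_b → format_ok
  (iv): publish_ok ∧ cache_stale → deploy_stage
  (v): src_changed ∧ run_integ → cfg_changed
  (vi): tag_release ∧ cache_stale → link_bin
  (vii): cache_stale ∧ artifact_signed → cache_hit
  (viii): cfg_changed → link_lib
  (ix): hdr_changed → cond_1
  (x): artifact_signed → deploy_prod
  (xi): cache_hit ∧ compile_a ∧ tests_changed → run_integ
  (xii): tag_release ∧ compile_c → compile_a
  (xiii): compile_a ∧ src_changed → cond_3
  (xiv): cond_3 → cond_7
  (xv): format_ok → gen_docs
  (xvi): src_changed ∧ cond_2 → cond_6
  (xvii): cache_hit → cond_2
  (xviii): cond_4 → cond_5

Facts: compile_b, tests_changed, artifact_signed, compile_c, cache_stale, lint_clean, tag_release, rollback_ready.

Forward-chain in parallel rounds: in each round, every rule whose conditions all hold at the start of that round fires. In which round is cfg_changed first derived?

Round 1: (iii) [compile_b → format_ok]; (vi) [tag_release ∧ cache_stale → link_bin]; (vii) [cache_stale ∧ artifact_signed → cache_hit]; (x) [artifact_signed → deploy_prod]; (xii) [tag_release ∧ compile_c → compile_a]. Adds format_ok, link_bin, cache_hit, deploy_prod, compile_a.
Round 2: (xi) [cache_hit ∧ compile_a ∧ tests_changed → run_integ]; (xv) [format_ok → gen_docs]; (xvii) [cache_hit → cond_2]. Adds run_integ, gen_docs, cond_2.
Round 3: (ii) [gen_docs ∧ tests_changed → src_changed]. Adds src_changed.
Round 4: (v) [src_changed ∧ run_integ → cfg_changed]; (xiii) [compile_a ∧ src_changed → cond_3]; (xvi) [src_changed ∧ cond_2 → cond_6]. Adds cfg_changed, cond_3, cond_6.
cfg_changed first appears in round 4.

4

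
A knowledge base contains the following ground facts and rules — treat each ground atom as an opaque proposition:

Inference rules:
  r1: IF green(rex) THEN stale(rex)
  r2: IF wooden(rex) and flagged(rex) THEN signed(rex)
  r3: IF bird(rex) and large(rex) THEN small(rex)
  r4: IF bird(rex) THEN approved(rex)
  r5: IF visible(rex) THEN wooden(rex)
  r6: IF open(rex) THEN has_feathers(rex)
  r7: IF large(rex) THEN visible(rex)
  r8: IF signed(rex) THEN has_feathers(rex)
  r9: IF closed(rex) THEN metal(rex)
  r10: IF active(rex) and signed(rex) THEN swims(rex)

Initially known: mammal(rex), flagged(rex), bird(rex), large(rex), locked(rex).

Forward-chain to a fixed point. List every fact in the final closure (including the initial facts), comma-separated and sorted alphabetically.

Round 1 fires r3, r4, r7, giving small(rex), approved(rex), visible(rex).
Round 2 fires r5, giving wooden(rex).
Round 3 fires r2, giving signed(rex).
Round 4 fires r8, giving has_feathers(rex).

approved(rex), bird(rex), flagged(rex), has_feathers(rex), large(rex), locked(rex), mammal(rex), signed(rex), small(rex), visible(rex), wooden(rex)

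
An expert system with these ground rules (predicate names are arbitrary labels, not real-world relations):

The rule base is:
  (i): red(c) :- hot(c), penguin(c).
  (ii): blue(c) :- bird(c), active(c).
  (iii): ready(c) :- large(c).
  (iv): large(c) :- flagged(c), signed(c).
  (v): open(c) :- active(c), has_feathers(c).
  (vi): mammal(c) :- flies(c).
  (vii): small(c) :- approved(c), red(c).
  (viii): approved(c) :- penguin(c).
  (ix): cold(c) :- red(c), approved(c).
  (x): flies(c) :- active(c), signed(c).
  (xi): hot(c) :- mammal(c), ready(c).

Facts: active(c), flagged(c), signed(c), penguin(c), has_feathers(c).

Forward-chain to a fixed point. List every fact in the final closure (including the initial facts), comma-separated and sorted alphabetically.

Round 1 — (iv), (v), (viii), (x), derive large(c), open(c), approved(c), flies(c).
Round 2 — (iii), (vi), derive ready(c), mammal(c).
Round 3 — (xi), derive hot(c).
Round 4 — (i), derive red(c).
Round 5 — (vii), (ix), derive small(c), cold(c).

active(c), approved(c), cold(c), flagged(c), flies(c), has_feathers(c), hot(c), large(c), mammal(c), open(c), penguin(c), ready(c), red(c), signed(c), small(c)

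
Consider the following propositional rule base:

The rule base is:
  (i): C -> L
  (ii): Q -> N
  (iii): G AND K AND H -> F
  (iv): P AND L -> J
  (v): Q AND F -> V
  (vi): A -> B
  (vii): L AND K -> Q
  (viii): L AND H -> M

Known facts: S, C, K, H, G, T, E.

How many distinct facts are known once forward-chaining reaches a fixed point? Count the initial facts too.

13

Round 1 fires (i), (iii), giving L, F.
Round 2 fires (vii), (viii), giving Q, M.
Round 3 fires (ii), (v), giving N, V.
Closure: {C, E, F, G, H, K, L, M, N, Q, S, T, V} — 13 facts.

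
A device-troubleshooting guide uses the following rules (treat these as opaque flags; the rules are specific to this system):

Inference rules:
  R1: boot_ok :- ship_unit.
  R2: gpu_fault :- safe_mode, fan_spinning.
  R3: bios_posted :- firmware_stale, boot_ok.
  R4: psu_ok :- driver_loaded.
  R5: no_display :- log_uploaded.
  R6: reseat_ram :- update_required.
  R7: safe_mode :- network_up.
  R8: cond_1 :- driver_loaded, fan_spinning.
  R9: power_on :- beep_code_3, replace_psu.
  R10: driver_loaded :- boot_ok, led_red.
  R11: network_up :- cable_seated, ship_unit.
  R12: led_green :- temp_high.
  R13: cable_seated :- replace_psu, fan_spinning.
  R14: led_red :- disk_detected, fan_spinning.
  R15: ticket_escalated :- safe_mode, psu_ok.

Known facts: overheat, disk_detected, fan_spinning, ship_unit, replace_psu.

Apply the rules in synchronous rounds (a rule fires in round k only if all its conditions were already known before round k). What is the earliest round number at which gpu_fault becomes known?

4

Round 1: R1 [boot_ok :- ship_unit.]; R13 [cable_seated :- replace_psu, fan_spinning.]; R14 [led_red :- disk_detected, fan_spinning.]. New: boot_ok, cable_seated, led_red.
Round 2: R10 [driver_loaded :- boot_ok, led_red.]; R11 [network_up :- cable_seated, ship_unit.]. New: driver_loaded, network_up.
Round 3: R4 [psu_ok :- driver_loaded.]; R7 [safe_mode :- network_up.]; R8 [cond_1 :- driver_loaded, fan_spinning.]. New: psu_ok, safe_mode, cond_1.
Round 4: R2 [gpu_fault :- safe_mode, fan_spinning.]; R15 [ticket_escalated :- safe_mode, psu_ok.]. New: gpu_fault, ticket_escalated.
gpu_fault first appears in round 4.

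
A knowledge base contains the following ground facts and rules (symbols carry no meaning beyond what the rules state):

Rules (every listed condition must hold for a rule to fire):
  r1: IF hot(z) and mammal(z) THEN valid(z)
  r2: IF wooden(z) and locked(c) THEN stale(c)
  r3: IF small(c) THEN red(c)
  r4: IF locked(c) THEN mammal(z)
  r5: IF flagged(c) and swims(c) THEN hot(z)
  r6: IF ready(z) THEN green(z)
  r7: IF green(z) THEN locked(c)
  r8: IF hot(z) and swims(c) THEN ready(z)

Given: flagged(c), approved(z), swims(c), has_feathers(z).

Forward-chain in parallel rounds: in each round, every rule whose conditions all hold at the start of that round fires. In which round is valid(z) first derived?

6

Round 1 — r5, derive hot(z).
Round 2 — r8, derive ready(z).
Round 3 — r6, derive green(z).
Round 4 — r7, derive locked(c).
Round 5 — r4, derive mammal(z).
Round 6 — r1, derive valid(z).
valid(z) first appears in round 6.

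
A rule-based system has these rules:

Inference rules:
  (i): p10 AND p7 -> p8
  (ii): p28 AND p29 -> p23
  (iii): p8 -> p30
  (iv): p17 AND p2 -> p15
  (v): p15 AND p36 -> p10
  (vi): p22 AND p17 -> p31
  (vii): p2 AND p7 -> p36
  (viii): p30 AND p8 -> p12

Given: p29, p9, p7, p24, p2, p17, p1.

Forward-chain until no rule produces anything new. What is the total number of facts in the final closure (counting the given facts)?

13

Round 1: (iv) [p17 AND p2 -> p15]; (vii) [p2 AND p7 -> p36]. New: p15, p36.
Round 2: (v) [p15 AND p36 -> p10]. New: p10.
Round 3: (i) [p10 AND p7 -> p8]. New: p8.
Round 4: (iii) [p8 -> p30]. New: p30.
Round 5: (viii) [p30 AND p8 -> p12]. New: p12.
Closure: {p1, p10, p12, p15, p17, p2, p24, p29, p30, p36, p7, p8, p9} — 13 facts.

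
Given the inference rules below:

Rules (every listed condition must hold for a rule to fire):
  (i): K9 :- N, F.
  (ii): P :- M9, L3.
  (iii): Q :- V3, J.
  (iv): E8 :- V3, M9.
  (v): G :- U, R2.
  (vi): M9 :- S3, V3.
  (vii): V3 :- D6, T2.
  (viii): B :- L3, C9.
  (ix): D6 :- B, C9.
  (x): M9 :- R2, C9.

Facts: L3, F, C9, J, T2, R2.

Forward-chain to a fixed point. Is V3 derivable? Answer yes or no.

[1] (viii) [B :- L3, C9.]; (x) [M9 :- R2, C9.]. ⇒ new: B, M9.
[2] (ii) [P :- M9, L3.]; (ix) [D6 :- B, C9.]. ⇒ new: P, D6.
[3] (vii) [V3 :- D6, T2.]. ⇒ new: V3.
[4] (iii) [Q :- V3, J.]; (iv) [E8 :- V3, M9.]. ⇒ new: Q, E8.
V3 appears in round 3, so it is derivable.

yes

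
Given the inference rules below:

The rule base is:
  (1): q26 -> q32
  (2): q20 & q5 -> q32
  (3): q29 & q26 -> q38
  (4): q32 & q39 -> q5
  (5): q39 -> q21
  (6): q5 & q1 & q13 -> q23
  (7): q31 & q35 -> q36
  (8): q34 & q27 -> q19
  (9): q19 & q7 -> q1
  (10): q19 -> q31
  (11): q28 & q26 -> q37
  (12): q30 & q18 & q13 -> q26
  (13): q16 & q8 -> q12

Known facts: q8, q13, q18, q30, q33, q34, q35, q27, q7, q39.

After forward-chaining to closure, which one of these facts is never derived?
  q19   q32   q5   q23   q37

Round 1: (5) [q39 -> q21]; (8) [q34 & q27 -> q19]; (12) [q30 & q18 & q13 -> q26]. New: q21, q19, q26.
Round 2: (1) [q26 -> q32]; (9) [q19 & q7 -> q1]; (10) [q19 -> q31]. New: q32, q1, q31.
Round 3: (4) [q32 & q39 -> q5]; (7) [q31 & q35 -> q36]. New: q5, q36.
Round 4: (6) [q5 & q1 & q13 -> q23]. New: q23.
Derived: q32 (round 2), q5 (round 3), q23 (round 4), q19 (round 1). q37 never appears in any round.

q37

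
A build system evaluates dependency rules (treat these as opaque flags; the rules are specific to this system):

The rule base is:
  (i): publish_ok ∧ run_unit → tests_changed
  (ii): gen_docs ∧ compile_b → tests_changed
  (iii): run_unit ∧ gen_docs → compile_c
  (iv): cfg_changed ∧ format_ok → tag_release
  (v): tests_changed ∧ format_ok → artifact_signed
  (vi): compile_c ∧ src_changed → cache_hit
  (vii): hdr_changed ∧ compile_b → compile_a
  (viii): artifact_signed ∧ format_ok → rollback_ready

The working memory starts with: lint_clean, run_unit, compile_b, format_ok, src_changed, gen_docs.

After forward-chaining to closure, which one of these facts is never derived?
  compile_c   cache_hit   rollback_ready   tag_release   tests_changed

Round 1: (ii) [gen_docs ∧ compile_b → tests_changed]; (iii) [run_unit ∧ gen_docs → compile_c]. New: tests_changed, compile_c.
Round 2: (v) [tests_changed ∧ format_ok → artifact_signed]; (vi) [compile_c ∧ src_changed → cache_hit]. New: artifact_signed, cache_hit.
Round 3: (viii) [artifact_signed ∧ format_ok → rollback_ready]. New: rollback_ready.
Derived: rollback_ready (round 3), compile_c (round 1), tests_changed (round 1), cache_hit (round 2). tag_release never appears in any round.

tag_release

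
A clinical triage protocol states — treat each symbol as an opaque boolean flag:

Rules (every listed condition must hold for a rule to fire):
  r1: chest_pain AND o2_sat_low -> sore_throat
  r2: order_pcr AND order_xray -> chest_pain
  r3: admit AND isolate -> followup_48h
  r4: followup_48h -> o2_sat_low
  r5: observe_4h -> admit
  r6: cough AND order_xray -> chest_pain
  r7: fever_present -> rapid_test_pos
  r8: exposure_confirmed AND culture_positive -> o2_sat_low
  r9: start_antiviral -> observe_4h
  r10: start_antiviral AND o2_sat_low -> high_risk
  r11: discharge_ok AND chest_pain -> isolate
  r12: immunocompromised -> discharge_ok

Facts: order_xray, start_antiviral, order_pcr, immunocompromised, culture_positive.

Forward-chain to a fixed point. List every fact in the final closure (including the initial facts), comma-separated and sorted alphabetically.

[1] r2 [order_pcr AND order_xray -> chest_pain]; r9 [start_antiviral -> observe_4h]; r12 [immunocompromised -> discharge_ok]. ⇒ new: chest_pain, observe_4h, discharge_ok.
[2] r5 [observe_4h -> admit]; r11 [discharge_ok AND chest_pain -> isolate]. ⇒ new: admit, isolate.
[3] r3 [admit AND isolate -> followup_48h]. ⇒ new: followup_48h.
[4] r4 [followup_48h -> o2_sat_low]. ⇒ new: o2_sat_low.
[5] r1 [chest_pain AND o2_sat_low -> sore_throat]; r10 [start_antiviral AND o2_sat_low -> high_risk]. ⇒ new: sore_throat, high_risk.

admit, chest_pain, culture_positive, discharge_ok, followup_48h, high_risk, immunocompromised, isolate, o2_sat_low, observe_4h, order_pcr, order_xray, sore_throat, start_antiviral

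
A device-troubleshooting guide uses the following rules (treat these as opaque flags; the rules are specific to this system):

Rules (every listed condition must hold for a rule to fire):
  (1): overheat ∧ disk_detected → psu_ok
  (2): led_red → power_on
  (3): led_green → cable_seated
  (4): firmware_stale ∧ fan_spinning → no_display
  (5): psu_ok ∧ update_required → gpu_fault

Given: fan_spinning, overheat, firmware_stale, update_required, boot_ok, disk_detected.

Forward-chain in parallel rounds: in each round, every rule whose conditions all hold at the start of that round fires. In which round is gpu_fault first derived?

2

Round 1 fires (1), (4), giving psu_ok, no_display.
Round 2 fires (5), giving gpu_fault.
gpu_fault first appears in round 2.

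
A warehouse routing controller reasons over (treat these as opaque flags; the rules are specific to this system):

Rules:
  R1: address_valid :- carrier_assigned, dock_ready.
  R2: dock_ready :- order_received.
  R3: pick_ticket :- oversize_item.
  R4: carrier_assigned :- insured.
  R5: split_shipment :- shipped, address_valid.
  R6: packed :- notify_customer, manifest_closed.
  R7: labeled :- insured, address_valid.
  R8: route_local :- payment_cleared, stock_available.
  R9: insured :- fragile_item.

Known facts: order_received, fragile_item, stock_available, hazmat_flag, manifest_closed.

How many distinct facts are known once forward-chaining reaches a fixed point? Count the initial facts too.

Round 1 — R2, R9, derive dock_ready, insured.
Round 2 — R4, derive carrier_assigned.
Round 3 — R1, derive address_valid.
Round 4 — R7, derive labeled.
Closure: {address_valid, carrier_assigned, dock_ready, fragile_item, hazmat_flag, insured, labeled, manifest_closed, order_received, stock_available} — 10 facts.

10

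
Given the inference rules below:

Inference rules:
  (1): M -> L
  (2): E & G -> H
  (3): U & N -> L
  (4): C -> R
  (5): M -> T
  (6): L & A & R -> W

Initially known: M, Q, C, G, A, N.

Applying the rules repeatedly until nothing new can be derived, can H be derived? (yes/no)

[1] (1) [M -> L]; (4) [C -> R]; (5) [M -> T]. ⇒ new: L, R, T.
[2] (6) [L & A & R -> W]. ⇒ new: W.
Fixed point reached. H is concluded only by (2); (2) needs E (never derived).

no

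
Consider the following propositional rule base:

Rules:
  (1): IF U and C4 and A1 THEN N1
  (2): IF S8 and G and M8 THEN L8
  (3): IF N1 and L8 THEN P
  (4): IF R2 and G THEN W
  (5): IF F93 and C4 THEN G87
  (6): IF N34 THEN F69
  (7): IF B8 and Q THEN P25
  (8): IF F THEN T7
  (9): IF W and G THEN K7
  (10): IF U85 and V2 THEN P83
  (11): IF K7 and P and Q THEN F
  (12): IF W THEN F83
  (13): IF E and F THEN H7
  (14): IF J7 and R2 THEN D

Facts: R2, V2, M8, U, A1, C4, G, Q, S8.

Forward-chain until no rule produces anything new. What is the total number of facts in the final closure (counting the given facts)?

17

[1] (1) [IF U and C4 and A1 THEN N1]; (2) [IF S8 and G and M8 THEN L8]; (4) [IF R2 and G THEN W]. ⇒ new: N1, L8, W.
[2] (3) [IF N1 and L8 THEN P]; (9) [IF W and G THEN K7]; (12) [IF W THEN F83]. ⇒ new: P, K7, F83.
[3] (11) [IF K7 and P and Q THEN F]. ⇒ new: F.
[4] (8) [IF F THEN T7]. ⇒ new: T7.
Closure: {A1, C4, F, F83, G, K7, L8, M8, N1, P, Q, R2, S8, T7, U, V2, W} — 17 facts.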